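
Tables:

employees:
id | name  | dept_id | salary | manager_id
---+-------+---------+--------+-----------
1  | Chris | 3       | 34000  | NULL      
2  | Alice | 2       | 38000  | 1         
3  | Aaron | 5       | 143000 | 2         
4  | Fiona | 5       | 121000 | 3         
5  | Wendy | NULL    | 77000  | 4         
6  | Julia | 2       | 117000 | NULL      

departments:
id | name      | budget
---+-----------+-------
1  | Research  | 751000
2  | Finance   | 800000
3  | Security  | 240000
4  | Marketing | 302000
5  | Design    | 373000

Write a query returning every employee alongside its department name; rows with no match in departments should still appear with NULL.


LEFT JOIN keeps every row from employees (the left table); where dept_id has no match in departments, the department columns become NULL. Walk through each employee:
  - employee 1 (Chris): dept_id=3 -> matches Security
  - employee 2 (Alice): dept_id=2 -> matches Finance
  - employee 3 (Aaron): dept_id=5 -> matches Design
  - employee 4 (Fiona): dept_id=5 -> matches Design
  - employee 5 (Wendy): dept_id=NULL, no match -> kept with NULL
  - employee 6 (Julia): dept_id=2 -> matches Finance
All 6 rows appear; 1 has NULL department.

SQL:
SELECT a.name, b.name AS department
FROM employees a
LEFT JOIN departments b ON a.dept_id = b.id

Result:
name  | department
------+-----------
Chris | Security  
Alice | Finance   
Aaron | Design    
Fiona | Design    
Wendy | NULL      
Julia | Finance   


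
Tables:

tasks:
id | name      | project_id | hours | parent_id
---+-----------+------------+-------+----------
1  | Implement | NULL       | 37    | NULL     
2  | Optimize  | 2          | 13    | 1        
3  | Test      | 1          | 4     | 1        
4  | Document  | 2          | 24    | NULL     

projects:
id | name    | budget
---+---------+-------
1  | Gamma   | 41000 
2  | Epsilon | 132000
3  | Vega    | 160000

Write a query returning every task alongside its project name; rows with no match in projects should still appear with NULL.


LEFT JOIN keeps every row from tasks (the left table); where project_id has no match in projects, the project columns become NULL. Walk through each task:
  - task 1 (Implement): project_id=NULL, no match -> kept with NULL
  - task 2 (Optimize): project_id=2 -> matches Epsilon
  - task 3 (Test): project_id=1 -> matches Gamma
  - task 4 (Document): project_id=2 -> matches Epsilon
All 4 rows appear; 1 has NULL project.

SQL:
SELECT a.name, b.name AS project
FROM tasks a
LEFT JOIN projects b ON a.project_id = b.id

Result:
name      | project
----------+--------
Implement | NULL   
Optimize  | Epsilon
Test      | Gamma  
Document  | Epsilon


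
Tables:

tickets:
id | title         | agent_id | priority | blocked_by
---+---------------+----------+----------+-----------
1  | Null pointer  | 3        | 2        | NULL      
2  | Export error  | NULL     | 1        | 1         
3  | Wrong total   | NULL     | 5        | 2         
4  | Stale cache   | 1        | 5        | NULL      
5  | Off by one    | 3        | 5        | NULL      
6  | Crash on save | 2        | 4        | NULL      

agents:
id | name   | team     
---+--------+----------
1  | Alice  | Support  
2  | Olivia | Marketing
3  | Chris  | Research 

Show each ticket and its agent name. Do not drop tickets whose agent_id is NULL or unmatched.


LEFT JOIN keeps every row from tickets (the left table); where agent_id has no match in agents, the agent columns become NULL. Walk through each ticket:
  - ticket 1 (Null pointer): agent_id=3 -> matches Chris
  - ticket 2 (Export error): agent_id=NULL, no match -> kept with NULL
  - ticket 3 (Wrong total): agent_id=NULL, no match -> kept with NULL
  - ticket 4 (Stale cache): agent_id=1 -> matches Alice
  - ticket 5 (Off by one): agent_id=3 -> matches Chris
  - ticket 6 (Crash on save): agent_id=2 -> matches Olivia
All 6 rows appear; 2 have NULL agent.

SQL:
SELECT a.title, b.name AS agent
FROM tickets a
LEFT JOIN agents b ON a.agent_id = b.id

Result:
title         | agent 
--------------+-------
Null pointer  | Chris 
Export error  | NULL  
Wrong total   | NULL  
Stale cache   | Alice 
Off by one    | Chris 
Crash on save | Olivia


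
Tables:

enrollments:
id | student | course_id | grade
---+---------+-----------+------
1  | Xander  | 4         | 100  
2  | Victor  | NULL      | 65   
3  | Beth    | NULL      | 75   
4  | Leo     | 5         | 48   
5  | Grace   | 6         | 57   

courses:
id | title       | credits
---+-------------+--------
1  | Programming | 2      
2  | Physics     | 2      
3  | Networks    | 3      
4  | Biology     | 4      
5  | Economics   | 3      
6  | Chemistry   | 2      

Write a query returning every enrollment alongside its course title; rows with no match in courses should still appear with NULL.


LEFT JOIN keeps every row from enrollments (the left table); where course_id has no match in courses, the course columns become NULL. Walk through each enrollment:
  - enrollment 1 (Xander): course_id=4 -> matches Biology
  - enrollment 2 (Victor): course_id=NULL, no match -> kept with NULL
  - enrollment 3 (Beth): course_id=NULL, no match -> kept with NULL
  - enrollment 4 (Leo): course_id=5 -> matches Economics
  - enrollment 5 (Grace): course_id=6 -> matches Chemistry
All 5 rows appear; 2 have NULL course.

SQL:
SELECT a.student, b.title AS course
FROM enrollments a
LEFT JOIN courses b ON a.course_id = b.id

Result:
student | course   
--------+----------
Xander  | Biology  
Victor  | NULL     
Beth    | NULL     
Leo     | Economics
Grace   | Chemistry


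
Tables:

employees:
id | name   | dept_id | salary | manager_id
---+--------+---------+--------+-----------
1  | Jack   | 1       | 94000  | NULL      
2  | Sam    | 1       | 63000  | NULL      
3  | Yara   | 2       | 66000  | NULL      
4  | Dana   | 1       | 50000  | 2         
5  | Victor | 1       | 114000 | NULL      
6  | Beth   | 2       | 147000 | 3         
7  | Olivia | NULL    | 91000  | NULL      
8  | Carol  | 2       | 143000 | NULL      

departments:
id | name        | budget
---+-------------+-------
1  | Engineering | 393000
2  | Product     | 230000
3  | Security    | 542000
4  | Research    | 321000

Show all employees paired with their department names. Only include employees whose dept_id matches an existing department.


INNER JOIN keeps only employees rows whose dept_id matches an id in departments. Walk through each employee:
  - employee 1 (Jack): dept_id=1 -> matches Engineering
  - employee 2 (Sam): dept_id=1 -> matches Engineering
  - employee 3 (Yara): dept_id=2 -> matches Product
  - employee 4 (Dana): dept_id=1 -> matches Engineering
  - employee 5 (Victor): dept_id=1 -> matches Engineering
  - employee 6 (Beth): dept_id=2 -> matches Product
  - employee 7 (Olivia): dept_id=NULL, no match -> dropped
  - employee 8 (Carol): dept_id=2 -> matches Product
So 1 of 8 rows is dropped.

SQL:
SELECT a.name, b.name AS department
FROM employees a
INNER JOIN departments b ON a.dept_id = b.id

Result:
name   | department 
-------+------------
Jack   | Engineering
Sam    | Engineering
Yara   | Product    
Dana   | Engineering
Victor | Engineering
Beth   | Product    
Carol  | Product    


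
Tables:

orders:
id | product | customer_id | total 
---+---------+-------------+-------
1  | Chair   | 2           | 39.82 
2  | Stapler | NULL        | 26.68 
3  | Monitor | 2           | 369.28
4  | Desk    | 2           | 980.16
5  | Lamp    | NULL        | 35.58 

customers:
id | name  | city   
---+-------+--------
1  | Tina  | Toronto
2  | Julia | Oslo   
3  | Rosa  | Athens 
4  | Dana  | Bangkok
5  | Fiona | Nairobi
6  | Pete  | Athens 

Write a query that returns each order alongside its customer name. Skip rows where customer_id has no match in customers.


INNER JOIN keeps only orders rows whose customer_id matches an id in customers. Walk through each order:
  - order 1 (Chair): customer_id=2 -> matches Julia
  - order 2 (Stapler): customer_id=NULL, no match -> dropped
  - order 3 (Monitor): customer_id=2 -> matches Julia
  - order 4 (Desk): customer_id=2 -> matches Julia
  - order 5 (Lamp): customer_id=NULL, no match -> dropped
So 2 of 5 rows are dropped.

SQL:
SELECT a.product, b.name AS customer
FROM orders a
INNER JOIN customers b ON a.customer_id = b.id

Result:
product | customer
--------+---------
Chair   | Julia   
Monitor | Julia   
Desk    | Julia   


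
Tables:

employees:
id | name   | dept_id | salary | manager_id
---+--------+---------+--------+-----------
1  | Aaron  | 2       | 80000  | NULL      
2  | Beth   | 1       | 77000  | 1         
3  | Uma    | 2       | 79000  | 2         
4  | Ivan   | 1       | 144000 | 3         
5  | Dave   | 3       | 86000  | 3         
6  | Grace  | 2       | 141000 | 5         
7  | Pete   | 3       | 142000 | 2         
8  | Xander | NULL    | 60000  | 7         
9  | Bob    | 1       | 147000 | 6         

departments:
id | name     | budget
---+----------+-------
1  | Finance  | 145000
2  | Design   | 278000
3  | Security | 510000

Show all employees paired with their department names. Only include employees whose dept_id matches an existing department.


INNER JOIN keeps only employees rows whose dept_id matches an id in departments. Walk through each employee:
  - employee 1 (Aaron): dept_id=2 -> matches Design
  - employee 2 (Beth): dept_id=1 -> matches Finance
  - employee 3 (Uma): dept_id=2 -> matches Design
  - employee 4 (Ivan): dept_id=1 -> matches Finance
  - employee 5 (Dave): dept_id=3 -> matches Security
  - employee 6 (Grace): dept_id=2 -> matches Design
  - employee 7 (Pete): dept_id=3 -> matches Security
  - employee 8 (Xander): dept_id=NULL, no match -> dropped
  - employee 9 (Bob): dept_id=1 -> matches Finance
So 1 of 9 rows is dropped.

SQL:
SELECT a.name, b.name AS department
FROM employees a
INNER JOIN departments b ON a.dept_id = b.id

Result:
name  | department
------+-----------
Aaron | Design    
Beth  | Finance   
Uma   | Design    
Ivan  | Finance   
Dave  | Security  
Grace | Design    
Pete  | Security  
Bob   | Finance   


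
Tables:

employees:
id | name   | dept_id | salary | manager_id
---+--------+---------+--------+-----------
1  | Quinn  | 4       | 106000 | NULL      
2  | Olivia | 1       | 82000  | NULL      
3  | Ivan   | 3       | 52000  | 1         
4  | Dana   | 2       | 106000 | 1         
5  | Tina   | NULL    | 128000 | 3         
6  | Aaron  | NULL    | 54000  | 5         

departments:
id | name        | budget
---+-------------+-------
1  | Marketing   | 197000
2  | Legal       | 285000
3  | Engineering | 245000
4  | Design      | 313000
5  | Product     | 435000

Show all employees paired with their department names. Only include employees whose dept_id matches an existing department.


INNER JOIN keeps only employees rows whose dept_id matches an id in departments. Walk through each employee:
  - employee 1 (Quinn): dept_id=4 -> matches Design
  - employee 2 (Olivia): dept_id=1 -> matches Marketing
  - employee 3 (Ivan): dept_id=3 -> matches Engineering
  - employee 4 (Dana): dept_id=2 -> matches Legal
  - employee 5 (Tina): dept_id=NULL, no match -> dropped
  - employee 6 (Aaron): dept_id=NULL, no match -> dropped
So 2 of 6 rows are dropped.

SQL:
SELECT a.name, b.name AS department
FROM employees a
INNER JOIN departments b ON a.dept_id = b.id

Result:
name   | department 
-------+------------
Quinn  | Design     
Olivia | Marketing  
Ivan   | Engineering
Dana   | Legal      


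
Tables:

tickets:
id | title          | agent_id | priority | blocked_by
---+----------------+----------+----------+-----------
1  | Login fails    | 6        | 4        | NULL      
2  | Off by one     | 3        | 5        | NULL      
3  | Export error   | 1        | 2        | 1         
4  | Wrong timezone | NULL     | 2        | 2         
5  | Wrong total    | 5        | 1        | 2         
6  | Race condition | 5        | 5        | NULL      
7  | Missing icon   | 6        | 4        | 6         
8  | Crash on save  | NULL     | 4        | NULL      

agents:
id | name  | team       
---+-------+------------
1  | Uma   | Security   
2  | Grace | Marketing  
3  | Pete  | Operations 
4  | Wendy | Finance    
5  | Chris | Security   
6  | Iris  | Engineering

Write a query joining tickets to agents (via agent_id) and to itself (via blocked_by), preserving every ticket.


Two LEFT JOINs from the same base table tickets: one to agents via agent_id, one to tickets itself via blocked_by. Both are LEFT so every ticket is preserved.
Match against agents:
  - ticket 1 (Login fails): agent_id=6 -> matches Iris
  - ticket 2 (Off by one): agent_id=3 -> matches Pete
  - ticket 3 (Export error): agent_id=1 -> matches Uma
  - ticket 4 (Wrong timezone): agent_id=NULL, no match -> kept with NULL
  - ticket 5 (Wrong total): agent_id=5 -> matches Chris
  - ticket 6 (Race condition): agent_id=5 -> matches Chris
  - ticket 7 (Missing icon): agent_id=6 -> matches Iris
  - ticket 8 (Crash on save): agent_id=NULL, no match -> kept with NULL
Match against tickets (self):
  - ticket 1 (Login fails): blocked_by=NULL -> NULL
  - ticket 2 (Off by one): blocked_by=NULL -> NULL
  - ticket 3 (Export error): blocked_by=1 -> Login fails
  - ticket 4 (Wrong timezone): blocked_by=2 -> Off by one
  - ticket 5 (Wrong total): blocked_by=2 -> Off by one
  - ticket 6 (Race condition): blocked_by=NULL -> NULL
  - ticket 7 (Missing icon): blocked_by=6 -> Race condition
  - ticket 8 (Crash on save): blocked_by=NULL -> NULL

SQL:
SELECT a.title, b.name AS agent, c.title AS blocked_by
FROM tickets a
LEFT JOIN agents b ON a.agent_id = b.id
LEFT JOIN tickets c ON a.blocked_by = c.id

Result:
title          | agent | blocked_by    
---------------+-------+---------------
Login fails    | Iris  | NULL          
Off by one     | Pete  | NULL          
Export error   | Uma   | Login fails   
Wrong timezone | NULL  | Off by one    
Wrong total    | Chris | Off by one    
Race condition | Chris | NULL          
Missing icon   | Iris  | Race condition
Crash on save  | NULL  | NULL          


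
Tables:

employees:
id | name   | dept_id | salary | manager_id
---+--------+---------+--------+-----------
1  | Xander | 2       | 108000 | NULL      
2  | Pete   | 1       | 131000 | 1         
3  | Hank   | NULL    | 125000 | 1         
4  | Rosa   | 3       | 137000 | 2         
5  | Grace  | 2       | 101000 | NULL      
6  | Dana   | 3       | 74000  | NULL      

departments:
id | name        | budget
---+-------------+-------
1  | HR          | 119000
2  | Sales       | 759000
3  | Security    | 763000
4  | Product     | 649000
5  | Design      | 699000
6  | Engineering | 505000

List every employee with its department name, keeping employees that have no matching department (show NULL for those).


LEFT JOIN keeps every row from employees (the left table); where dept_id has no match in departments, the department columns become NULL. Walk through each employee:
  - employee 1 (Xander): dept_id=2 -> matches Sales
  - employee 2 (Pete): dept_id=1 -> matches HR
  - employee 3 (Hank): dept_id=NULL, no match -> kept with NULL
  - employee 4 (Rosa): dept_id=3 -> matches Security
  - employee 5 (Grace): dept_id=2 -> matches Sales
  - employee 6 (Dana): dept_id=3 -> matches Security
All 6 rows appear; 1 has NULL department.

SQL:
SELECT a.name, b.name AS department
FROM employees a
LEFT JOIN departments b ON a.dept_id = b.id

Result:
name   | department
-------+-----------
Xander | Sales     
Pete   | HR        
Hank   | NULL      
Rosa   | Security  
Grace  | Sales     
Dana   | Security  


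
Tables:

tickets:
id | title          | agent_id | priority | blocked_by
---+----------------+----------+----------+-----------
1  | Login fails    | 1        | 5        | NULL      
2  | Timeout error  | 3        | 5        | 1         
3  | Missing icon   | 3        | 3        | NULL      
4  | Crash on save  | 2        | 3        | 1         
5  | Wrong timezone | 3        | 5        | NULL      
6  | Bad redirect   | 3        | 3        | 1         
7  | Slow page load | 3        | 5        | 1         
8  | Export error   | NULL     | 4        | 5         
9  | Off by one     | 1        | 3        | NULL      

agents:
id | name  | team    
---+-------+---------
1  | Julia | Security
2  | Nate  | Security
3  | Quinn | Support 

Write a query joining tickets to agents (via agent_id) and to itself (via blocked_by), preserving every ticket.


Two LEFT JOINs from the same base table tickets: one to agents via agent_id, one to tickets itself via blocked_by. Both are LEFT so every ticket is preserved.
Match against agents:
  - ticket 1 (Login fails): agent_id=1 -> matches Julia
  - ticket 2 (Timeout error): agent_id=3 -> matches Quinn
  - ticket 3 (Missing icon): agent_id=3 -> matches Quinn
  - ticket 4 (Crash on save): agent_id=2 -> matches Nate
  - ticket 5 (Wrong timezone): agent_id=3 -> matches Quinn
  - ticket 6 (Bad redirect): agent_id=3 -> matches Quinn
  - ticket 7 (Slow page load): agent_id=3 -> matches Quinn
  - ticket 8 (Export error): agent_id=NULL, no match -> kept with NULL
  - ticket 9 (Off by one): agent_id=1 -> matches Julia
Match against tickets (self):
  - ticket 1 (Login fails): blocked_by=NULL -> NULL
  - ticket 2 (Timeout error): blocked_by=1 -> Login fails
  - ticket 3 (Missing icon): blocked_by=NULL -> NULL
  - ticket 4 (Crash on save): blocked_by=1 -> Login fails
  - ticket 5 (Wrong timezone): blocked_by=NULL -> NULL
  - ticket 6 (Bad redirect): blocked_by=1 -> Login fails
  - ticket 7 (Slow page load): blocked_by=1 -> Login fails
  - ticket 8 (Export error): blocked_by=5 -> Wrong timezone
  - ticket 9 (Off by one): blocked_by=NULL -> NULL

SQL:
SELECT a.title, b.name AS agent, c.title AS blocked_by
FROM tickets a
LEFT JOIN agents b ON a.agent_id = b.id
LEFT JOIN tickets c ON a.blocked_by = c.id

Result:
title          | agent | blocked_by    
---------------+-------+---------------
Login fails    | Julia | NULL          
Timeout error  | Quinn | Login fails   
Missing icon   | Quinn | NULL          
Crash on save  | Nate  | Login fails   
Wrong timezone | Quinn | NULL          
Bad redirect   | Quinn | Login fails   
Slow page load | Quinn | Login fails   
Export error   | NULL  | Wrong timezone
Off by one     | Julia | NULL          


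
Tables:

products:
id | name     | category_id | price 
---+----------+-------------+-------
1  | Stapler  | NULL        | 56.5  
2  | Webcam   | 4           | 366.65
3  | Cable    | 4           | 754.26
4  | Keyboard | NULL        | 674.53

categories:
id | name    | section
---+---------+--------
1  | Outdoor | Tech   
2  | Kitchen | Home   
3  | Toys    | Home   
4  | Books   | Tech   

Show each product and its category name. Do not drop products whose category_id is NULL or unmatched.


LEFT JOIN keeps every row from products (the left table); where category_id has no match in categories, the category columns become NULL. Walk through each product:
  - product 1 (Stapler): category_id=NULL, no match -> kept with NULL
  - product 2 (Webcam): category_id=4 -> matches Books
  - product 3 (Cable): category_id=4 -> matches Books
  - product 4 (Keyboard): category_id=NULL, no match -> kept with NULL
All 4 rows appear; 2 have NULL category.

SQL:
SELECT a.name, b.name AS category
FROM products a
LEFT JOIN categories b ON a.category_id = b.id

Result:
name     | category
---------+---------
Stapler  | NULL    
Webcam   | Books   
Cable    | Books   
Keyboard | NULL    


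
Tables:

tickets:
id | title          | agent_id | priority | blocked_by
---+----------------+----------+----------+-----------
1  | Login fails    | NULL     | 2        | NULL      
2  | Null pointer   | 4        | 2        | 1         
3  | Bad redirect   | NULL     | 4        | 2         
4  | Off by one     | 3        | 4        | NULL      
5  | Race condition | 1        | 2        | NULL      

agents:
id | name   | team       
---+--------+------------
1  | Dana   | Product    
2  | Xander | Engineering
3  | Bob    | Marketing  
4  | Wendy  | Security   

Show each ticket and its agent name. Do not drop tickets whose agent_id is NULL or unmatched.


LEFT JOIN keeps every row from tickets (the left table); where agent_id has no match in agents, the agent columns become NULL. Walk through each ticket:
  - ticket 1 (Login fails): agent_id=NULL, no match -> kept with NULL
  - ticket 2 (Null pointer): agent_id=4 -> matches Wendy
  - ticket 3 (Bad redirect): agent_id=NULL, no match -> kept with NULL
  - ticket 4 (Off by one): agent_id=3 -> matches Bob
  - ticket 5 (Race condition): agent_id=1 -> matches Dana
All 5 rows appear; 2 have NULL agent.

SQL:
SELECT a.title, b.name AS agent
FROM tickets a
LEFT JOIN agents b ON a.agent_id = b.id

Result:
title          | agent
---------------+------
Login fails    | NULL 
Null pointer   | Wendy
Bad redirect   | NULL 
Off by one     | Bob  
Race condition | Dana 


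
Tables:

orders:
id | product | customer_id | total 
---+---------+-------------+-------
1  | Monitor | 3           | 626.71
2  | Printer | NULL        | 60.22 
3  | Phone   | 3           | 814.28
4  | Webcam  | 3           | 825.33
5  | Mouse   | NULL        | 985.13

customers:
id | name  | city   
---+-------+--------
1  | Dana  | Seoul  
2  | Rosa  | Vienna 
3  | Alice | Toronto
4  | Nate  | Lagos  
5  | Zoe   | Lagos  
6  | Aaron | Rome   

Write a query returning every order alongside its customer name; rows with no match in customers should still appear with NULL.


LEFT JOIN keeps every row from orders (the left table); where customer_id has no match in customers, the customer columns become NULL. Walk through each order:
  - order 1 (Monitor): customer_id=3 -> matches Alice
  - order 2 (Printer): customer_id=NULL, no match -> kept with NULL
  - order 3 (Phone): customer_id=3 -> matches Alice
  - order 4 (Webcam): customer_id=3 -> matches Alice
  - order 5 (Mouse): customer_id=NULL, no match -> kept with NULL
All 5 rows appear; 2 have NULL customer.

SQL:
SELECT a.product, b.name AS customer
FROM orders a
LEFT JOIN customers b ON a.customer_id = b.id

Result:
product | customer
--------+---------
Monitor | Alice   
Printer | NULL    
Phone   | Alice   
Webcam  | Alice   
Mouse   | NULL    


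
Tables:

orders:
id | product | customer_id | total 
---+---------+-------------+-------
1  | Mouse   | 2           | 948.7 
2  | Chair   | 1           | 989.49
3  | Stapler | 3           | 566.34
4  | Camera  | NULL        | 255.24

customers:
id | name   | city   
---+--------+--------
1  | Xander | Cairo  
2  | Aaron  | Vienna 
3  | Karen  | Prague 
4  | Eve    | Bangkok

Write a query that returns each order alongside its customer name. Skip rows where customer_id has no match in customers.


INNER JOIN keeps only orders rows whose customer_id matches an id in customers. Walk through each order:
  - order 1 (Mouse): customer_id=2 -> matches Aaron
  - order 2 (Chair): customer_id=1 -> matches Xander
  - order 3 (Stapler): customer_id=3 -> matches Karen
  - order 4 (Camera): customer_id=NULL, no match -> dropped
So 1 of 4 rows is dropped.

SQL:
SELECT a.product, b.name AS customer
FROM orders a
INNER JOIN customers b ON a.customer_id = b.id

Result:
product | customer
--------+---------
Mouse   | Aaron   
Chair   | Xander  
Stapler | Karen   


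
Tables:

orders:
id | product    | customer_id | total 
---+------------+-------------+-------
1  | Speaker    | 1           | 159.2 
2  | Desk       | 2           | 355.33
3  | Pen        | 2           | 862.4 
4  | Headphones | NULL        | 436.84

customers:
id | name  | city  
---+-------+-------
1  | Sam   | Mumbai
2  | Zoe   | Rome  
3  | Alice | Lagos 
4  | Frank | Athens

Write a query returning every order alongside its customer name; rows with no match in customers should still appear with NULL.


LEFT JOIN keeps every row from orders (the left table); where customer_id has no match in customers, the customer columns become NULL. Walk through each order:
  - order 1 (Speaker): customer_id=1 -> matches Sam
  - order 2 (Desk): customer_id=2 -> matches Zoe
  - order 3 (Pen): customer_id=2 -> matches Zoe
  - order 4 (Headphones): customer_id=NULL, no match -> kept with NULL
All 4 rows appear; 1 has NULL customer.

SQL:
SELECT a.product, b.name AS customer
FROM orders a
LEFT JOIN customers b ON a.customer_id = b.id

Result:
product    | customer
-----------+---------
Speaker    | Sam     
Desk       | Zoe     
Pen        | Zoe     
Headphones | NULL    


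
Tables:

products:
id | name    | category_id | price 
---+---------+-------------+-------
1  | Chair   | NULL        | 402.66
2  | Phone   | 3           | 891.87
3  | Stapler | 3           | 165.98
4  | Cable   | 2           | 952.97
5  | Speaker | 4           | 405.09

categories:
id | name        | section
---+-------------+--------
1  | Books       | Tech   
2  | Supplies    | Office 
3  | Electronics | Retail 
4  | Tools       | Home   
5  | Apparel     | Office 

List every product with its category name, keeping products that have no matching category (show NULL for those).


LEFT JOIN keeps every row from products (the left table); where category_id has no match in categories, the category columns become NULL. Walk through each product:
  - product 1 (Chair): category_id=NULL, no match -> kept with NULL
  - product 2 (Phone): category_id=3 -> matches Electronics
  - product 3 (Stapler): category_id=3 -> matches Electronics
  - product 4 (Cable): category_id=2 -> matches Supplies
  - product 5 (Speaker): category_id=4 -> matches Tools
All 5 rows appear; 1 has NULL category.

SQL:
SELECT a.name, b.name AS category
FROM products a
LEFT JOIN categories b ON a.category_id = b.id

Result:
name    | category   
--------+------------
Chair   | NULL       
Phone   | Electronics
Stapler | Electronics
Cable   | Supplies   
Speaker | Tools      


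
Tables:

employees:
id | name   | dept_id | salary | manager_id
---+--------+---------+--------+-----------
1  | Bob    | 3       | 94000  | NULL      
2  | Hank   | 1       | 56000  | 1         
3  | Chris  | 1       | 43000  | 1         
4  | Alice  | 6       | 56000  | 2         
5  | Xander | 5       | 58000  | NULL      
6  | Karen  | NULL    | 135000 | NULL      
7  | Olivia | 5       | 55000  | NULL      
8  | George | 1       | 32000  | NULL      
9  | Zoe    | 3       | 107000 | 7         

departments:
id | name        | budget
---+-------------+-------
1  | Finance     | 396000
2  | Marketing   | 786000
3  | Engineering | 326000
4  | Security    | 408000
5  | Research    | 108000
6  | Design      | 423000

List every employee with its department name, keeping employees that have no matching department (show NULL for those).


LEFT JOIN keeps every row from employees (the left table); where dept_id has no match in departments, the department columns become NULL. Walk through each employee:
  - employee 1 (Bob): dept_id=3 -> matches Engineering
  - employee 2 (Hank): dept_id=1 -> matches Finance
  - employee 3 (Chris): dept_id=1 -> matches Finance
  - employee 4 (Alice): dept_id=6 -> matches Design
  - employee 5 (Xander): dept_id=5 -> matches Research
  - employee 6 (Karen): dept_id=NULL, no match -> kept with NULL
  - employee 7 (Olivia): dept_id=5 -> matches Research
  - employee 8 (George): dept_id=1 -> matches Finance
  - employee 9 (Zoe): dept_id=3 -> matches Engineering
All 9 rows appear; 1 has NULL department.

SQL:
SELECT a.name, b.name AS department
FROM employees a
LEFT JOIN departments b ON a.dept_id = b.id

Result:
name   | department 
-------+------------
Bob    | Engineering
Hank   | Finance    
Chris  | Finance    
Alice  | Design     
Xander | Research   
Karen  | NULL       
Olivia | Research   
George | Finance    
Zoe    | Engineering


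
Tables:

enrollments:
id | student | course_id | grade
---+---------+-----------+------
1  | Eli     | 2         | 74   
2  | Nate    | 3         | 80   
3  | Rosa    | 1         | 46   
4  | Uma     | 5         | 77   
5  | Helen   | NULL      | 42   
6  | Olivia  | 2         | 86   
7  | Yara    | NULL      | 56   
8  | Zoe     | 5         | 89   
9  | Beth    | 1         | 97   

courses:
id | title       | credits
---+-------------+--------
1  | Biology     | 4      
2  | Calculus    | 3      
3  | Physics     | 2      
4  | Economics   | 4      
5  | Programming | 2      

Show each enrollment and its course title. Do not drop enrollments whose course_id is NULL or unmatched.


LEFT JOIN keeps every row from enrollments (the left table); where course_id has no match in courses, the course columns become NULL. Walk through each enrollment:
  - enrollment 1 (Eli): course_id=2 -> matches Calculus
  - enrollment 2 (Nate): course_id=3 -> matches Physics
  - enrollment 3 (Rosa): course_id=1 -> matches Biology
  - enrollment 4 (Uma): course_id=5 -> matches Programming
  - enrollment 5 (Helen): course_id=NULL, no match -> kept with NULL
  - enrollment 6 (Olivia): course_id=2 -> matches Calculus
  - enrollment 7 (Yara): course_id=NULL, no match -> kept with NULL
  - enrollment 8 (Zoe): course_id=5 -> matches Programming
  - enrollment 9 (Beth): course_id=1 -> matches Biology
All 9 rows appear; 2 have NULL course.

SQL:
SELECT a.student, b.title AS course
FROM enrollments a
LEFT JOIN courses b ON a.course_id = b.id

Result:
student | course     
--------+------------
Eli     | Calculus   
Nate    | Physics    
Rosa    | Biology    
Uma     | Programming
Helen   | NULL       
Olivia  | Calculus   
Yara    | NULL       
Zoe     | Programming
Beth    | Biology    


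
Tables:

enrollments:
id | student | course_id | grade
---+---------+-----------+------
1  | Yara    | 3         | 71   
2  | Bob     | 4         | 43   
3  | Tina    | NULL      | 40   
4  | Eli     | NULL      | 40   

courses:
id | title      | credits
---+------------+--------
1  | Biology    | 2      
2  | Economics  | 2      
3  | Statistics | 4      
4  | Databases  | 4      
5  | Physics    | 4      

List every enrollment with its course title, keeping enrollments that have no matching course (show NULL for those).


LEFT JOIN keeps every row from enrollments (the left table); where course_id has no match in courses, the course columns become NULL. Walk through each enrollment:
  - enrollment 1 (Yara): course_id=3 -> matches Statistics
  - enrollment 2 (Bob): course_id=4 -> matches Databases
  - enrollment 3 (Tina): course_id=NULL, no match -> kept with NULL
  - enrollment 4 (Eli): course_id=NULL, no match -> kept with NULL
All 4 rows appear; 2 have NULL course.

SQL:
SELECT a.student, b.title AS course
FROM enrollments a
LEFT JOIN courses b ON a.course_id = b.id

Result:
student | course    
--------+-----------
Yara    | Statistics
Bob     | Databases 
Tina    | NULL      
Eli     | NULL      


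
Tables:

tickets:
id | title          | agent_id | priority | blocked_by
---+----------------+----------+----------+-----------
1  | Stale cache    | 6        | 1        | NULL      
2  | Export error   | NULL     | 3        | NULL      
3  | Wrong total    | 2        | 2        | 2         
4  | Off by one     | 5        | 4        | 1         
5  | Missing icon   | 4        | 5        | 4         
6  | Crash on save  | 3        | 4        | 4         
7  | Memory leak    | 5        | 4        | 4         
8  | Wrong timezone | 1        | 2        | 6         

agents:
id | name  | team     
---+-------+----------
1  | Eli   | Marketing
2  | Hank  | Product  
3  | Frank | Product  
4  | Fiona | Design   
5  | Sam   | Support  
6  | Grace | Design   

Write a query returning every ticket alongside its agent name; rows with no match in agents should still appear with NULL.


LEFT JOIN keeps every row from tickets (the left table); where agent_id has no match in agents, the agent columns become NULL. Walk through each ticket:
  - ticket 1 (Stale cache): agent_id=6 -> matches Grace
  - ticket 2 (Export error): agent_id=NULL, no match -> kept with NULL
  - ticket 3 (Wrong total): agent_id=2 -> matches Hank
  - ticket 4 (Off by one): agent_id=5 -> matches Sam
  - ticket 5 (Missing icon): agent_id=4 -> matches Fiona
  - ticket 6 (Crash on save): agent_id=3 -> matches Frank
  - ticket 7 (Memory leak): agent_id=5 -> matches Sam
  - ticket 8 (Wrong timezone): agent_id=1 -> matches Eli
All 8 rows appear; 1 has NULL agent.

SQL:
SELECT a.title, b.name AS agent
FROM tickets a
LEFT JOIN agents b ON a.agent_id = b.id

Result:
title          | agent
---------------+------
Stale cache    | Grace
Export error   | NULL 
Wrong total    | Hank 
Off by one     | Sam  
Missing icon   | Fiona
Crash on save  | Frank
Memory leak    | Sam  
Wrong timezone | Eli  


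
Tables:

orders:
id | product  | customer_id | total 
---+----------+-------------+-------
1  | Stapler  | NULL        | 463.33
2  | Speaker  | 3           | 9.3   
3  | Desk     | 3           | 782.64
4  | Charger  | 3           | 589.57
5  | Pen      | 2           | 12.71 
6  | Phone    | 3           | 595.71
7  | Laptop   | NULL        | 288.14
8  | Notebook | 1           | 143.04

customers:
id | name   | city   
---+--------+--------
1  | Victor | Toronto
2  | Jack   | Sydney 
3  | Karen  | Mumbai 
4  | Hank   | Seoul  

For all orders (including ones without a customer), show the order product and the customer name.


LEFT JOIN keeps every row from orders (the left table); where customer_id has no match in customers, the customer columns become NULL. Walk through each order:
  - order 1 (Stapler): customer_id=NULL, no match -> kept with NULL
  - order 2 (Speaker): customer_id=3 -> matches Karen
  - order 3 (Desk): customer_id=3 -> matches Karen
  - order 4 (Charger): customer_id=3 -> matches Karen
  - order 5 (Pen): customer_id=2 -> matches Jack
  - order 6 (Phone): customer_id=3 -> matches Karen
  - order 7 (Laptop): customer_id=NULL, no match -> kept with NULL
  - order 8 (Notebook): customer_id=1 -> matches Victor
All 8 rows appear; 2 have NULL customer.

SQL:
SELECT a.product, b.name AS customer
FROM orders a
LEFT JOIN customers b ON a.customer_id = b.id

Result:
product  | customer
---------+---------
Stapler  | NULL    
Speaker  | Karen   
Desk     | Karen   
Charger  | Karen   
Pen      | Jack    
Phone    | Karen   
Laptop   | NULL    
Notebook | Victor  


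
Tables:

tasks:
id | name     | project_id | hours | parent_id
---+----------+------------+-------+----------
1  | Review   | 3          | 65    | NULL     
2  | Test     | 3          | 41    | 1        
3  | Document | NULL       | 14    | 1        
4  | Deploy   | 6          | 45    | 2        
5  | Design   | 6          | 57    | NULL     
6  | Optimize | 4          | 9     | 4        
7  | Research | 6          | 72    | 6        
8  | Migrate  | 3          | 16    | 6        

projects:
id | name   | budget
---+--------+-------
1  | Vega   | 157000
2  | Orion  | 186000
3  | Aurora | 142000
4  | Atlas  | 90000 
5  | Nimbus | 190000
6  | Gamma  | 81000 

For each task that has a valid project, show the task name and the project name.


INNER JOIN keeps only tasks rows whose project_id matches an id in projects. Walk through each task:
  - task 1 (Review): project_id=3 -> matches Aurora
  - task 2 (Test): project_id=3 -> matches Aurora
  - task 3 (Document): project_id=NULL, no match -> dropped
  - task 4 (Deploy): project_id=6 -> matches Gamma
  - task 5 (Design): project_id=6 -> matches Gamma
  - task 6 (Optimize): project_id=4 -> matches Atlas
  - task 7 (Research): project_id=6 -> matches Gamma
  - task 8 (Migrate): project_id=3 -> matches Aurora
So 1 of 8 rows is dropped.

SQL:
SELECT a.name, b.name AS project
FROM tasks a
INNER JOIN projects b ON a.project_id = b.id

Result:
name     | project
---------+--------
Review   | Aurora 
Test     | Aurora 
Deploy   | Gamma  
Design   | Gamma  
Optimize | Atlas  
Research | Gamma  
Migrate  | Aurora 


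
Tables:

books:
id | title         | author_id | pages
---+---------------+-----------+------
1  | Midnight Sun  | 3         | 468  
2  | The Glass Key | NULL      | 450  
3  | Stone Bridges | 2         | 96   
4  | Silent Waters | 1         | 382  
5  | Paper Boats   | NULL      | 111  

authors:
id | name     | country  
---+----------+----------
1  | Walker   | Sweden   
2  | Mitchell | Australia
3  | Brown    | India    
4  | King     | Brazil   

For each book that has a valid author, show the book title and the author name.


INNER JOIN keeps only books rows whose author_id matches an id in authors. Walk through each book:
  - book 1 (Midnight Sun): author_id=3 -> matches Brown
  - book 2 (The Glass Key): author_id=NULL, no match -> dropped
  - book 3 (Stone Bridges): author_id=2 -> matches Mitchell
  - book 4 (Silent Waters): author_id=1 -> matches Walker
  - book 5 (Paper Boats): author_id=NULL, no match -> dropped
So 2 of 5 rows are dropped.

SQL:
SELECT a.title, b.name AS author
FROM books a
INNER JOIN authors b ON a.author_id = b.id

Result:
title         | author  
--------------+---------
Midnight Sun  | Brown   
Stone Bridges | Mitchell
Silent Waters | Walker  


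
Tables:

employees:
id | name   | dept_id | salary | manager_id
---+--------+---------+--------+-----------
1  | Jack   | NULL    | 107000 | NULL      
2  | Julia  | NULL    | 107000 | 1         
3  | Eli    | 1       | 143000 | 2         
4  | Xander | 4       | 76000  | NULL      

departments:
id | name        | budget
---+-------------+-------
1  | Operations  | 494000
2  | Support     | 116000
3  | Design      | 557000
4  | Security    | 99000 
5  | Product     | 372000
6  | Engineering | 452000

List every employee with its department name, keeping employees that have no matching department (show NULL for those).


LEFT JOIN keeps every row from employees (the left table); where dept_id has no match in departments, the department columns become NULL. Walk through each employee:
  - employee 1 (Jack): dept_id=NULL, no match -> kept with NULL
  - employee 2 (Julia): dept_id=NULL, no match -> kept with NULL
  - employee 3 (Eli): dept_id=1 -> matches Operations
  - employee 4 (Xander): dept_id=4 -> matches Security
All 4 rows appear; 2 have NULL department.

SQL:
SELECT a.name, b.name AS department
FROM employees a
LEFT JOIN departments b ON a.dept_id = b.id

Result:
name   | department
-------+-----------
Jack   | NULL      
Julia  | NULL      
Eli    | Operations
Xander | Security  


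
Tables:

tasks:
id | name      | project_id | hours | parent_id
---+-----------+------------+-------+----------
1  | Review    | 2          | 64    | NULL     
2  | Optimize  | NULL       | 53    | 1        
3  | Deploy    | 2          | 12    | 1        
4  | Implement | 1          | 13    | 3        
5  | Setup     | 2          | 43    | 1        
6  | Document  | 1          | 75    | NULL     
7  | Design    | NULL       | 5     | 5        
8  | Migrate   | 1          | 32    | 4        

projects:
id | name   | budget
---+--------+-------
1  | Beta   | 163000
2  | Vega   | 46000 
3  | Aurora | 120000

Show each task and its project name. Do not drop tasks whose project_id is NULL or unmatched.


LEFT JOIN keeps every row from tasks (the left table); where project_id has no match in projects, the project columns become NULL. Walk through each task:
  - task 1 (Review): project_id=2 -> matches Vega
  - task 2 (Optimize): project_id=NULL, no match -> kept with NULL
  - task 3 (Deploy): project_id=2 -> matches Vega
  - task 4 (Implement): project_id=1 -> matches Beta
  - task 5 (Setup): project_id=2 -> matches Vega
  - task 6 (Document): project_id=1 -> matches Beta
  - task 7 (Design): project_id=NULL, no match -> kept with NULL
  - task 8 (Migrate): project_id=1 -> matches Beta
All 8 rows appear; 2 have NULL project.

SQL:
SELECT a.name, b.name AS project
FROM tasks a
LEFT JOIN projects b ON a.project_id = b.id

Result:
name      | project
----------+--------
Review    | Vega   
Optimize  | NULL   
Deploy    | Vega   
Implement | Beta   
Setup     | Vega   
Document  | Beta   
Design    | NULL   
Migrate   | Beta   


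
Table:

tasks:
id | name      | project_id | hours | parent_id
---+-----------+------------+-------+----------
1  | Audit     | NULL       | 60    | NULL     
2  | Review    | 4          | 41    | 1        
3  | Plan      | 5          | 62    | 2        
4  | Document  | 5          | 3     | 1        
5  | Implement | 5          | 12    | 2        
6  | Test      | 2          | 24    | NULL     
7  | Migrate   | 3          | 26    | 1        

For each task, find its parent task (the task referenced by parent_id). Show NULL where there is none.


This is a self-join: tasks is joined to a second copy of itself, matching each row's parent_id to another row's id. Use LEFT JOIN so rows with parent_id=NULL are kept.
  - task 1 (Audit): parent_id=NULL -> NULL
  - task 2 (Review): parent_id=1 -> Audit
  - task 3 (Plan): parent_id=2 -> Review
  - task 4 (Document): parent_id=1 -> Audit
  - task 5 (Implement): parent_id=2 -> Review
  - task 6 (Test): parent_id=NULL -> NULL
  - task 7 (Migrate): parent_id=1 -> Audit

SQL:
SELECT a.name AS item, b.name AS parent
FROM tasks a
LEFT JOIN tasks b ON a.parent_id = b.id

Result:
item      | parent
----------+-------
Audit     | NULL  
Review    | Audit 
Plan      | Review
Document  | Audit 
Implement | Review
Test      | NULL  
Migrate   | Audit 
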